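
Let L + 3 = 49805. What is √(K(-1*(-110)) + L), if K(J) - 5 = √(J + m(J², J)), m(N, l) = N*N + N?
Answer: √(49807 + √146422210) ≈ 248.81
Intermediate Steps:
m(N, l) = N + N² (m(N, l) = N² + N = N + N²)
L = 49802 (L = -3 + 49805 = 49802)
K(J) = 5 + √(J + J²*(1 + J²))
√(K(-1*(-110)) + L) = √((5 + √((-1*(-110))*(1 - 1*(-110) + (-1*(-110))³))) + 49802) = √((5 + √(110*(1 + 110 + 110³))) + 49802) = √((5 + √(110*(1 + 110 + 1331000))) + 49802) = √((5 + √(110*1331111)) + 49802) = √((5 + √146422210) + 49802) = √(49807 + √146422210)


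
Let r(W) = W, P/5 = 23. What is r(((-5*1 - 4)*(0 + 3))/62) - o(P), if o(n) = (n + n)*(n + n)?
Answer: -3279827/62 ≈ -52900.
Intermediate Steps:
P = 115 (P = 5*23 = 115)
o(n) = 4*n² (o(n) = (2*n)*(2*n) = 4*n²)
r(((-5*1 - 4)*(0 + 3))/62) - o(P) = ((-5*1 - 4)*(0 + 3))/62 - 4*115² = ((-5 - 4)*3)*(1/62) - 4*13225 = -9*3*(1/62) - 1*52900 = -27*1/62 - 52900 = -27/62 - 52900 = -3279827/62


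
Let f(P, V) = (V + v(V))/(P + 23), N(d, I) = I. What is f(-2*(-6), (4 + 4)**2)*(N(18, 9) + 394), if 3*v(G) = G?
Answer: 103168/105 ≈ 982.55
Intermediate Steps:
v(G) = G/3
f(P, V) = 4*V/(3*(23 + P)) (f(P, V) = (V + V/3)/(P + 23) = (4*V/3)/(23 + P) = 4*V/(3*(23 + P)))
f(-2*(-6), (4 + 4)**2)*(N(18, 9) + 394) = (4*(4 + 4)**2/(3*(23 - 2*(-6))))*(9 + 394) = ((4/3)*8**2/(23 + 12))*403 = ((4/3)*64/35)*403 = ((4/3)*64*(1/35))*403 = (256/105)*403 = 103168/105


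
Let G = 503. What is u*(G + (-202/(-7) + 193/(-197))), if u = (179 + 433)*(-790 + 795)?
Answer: 2240164800/1379 ≈ 1.6245e+6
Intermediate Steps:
u = 3060 (u = 612*5 = 3060)
u*(G + (-202/(-7) + 193/(-197))) = 3060*(503 + (-202/(-7) + 193/(-197))) = 3060*(503 + (-202*(-1/7) + 193*(-1/197))) = 3060*(503 + (202/7 - 193/197)) = 3060*(503 + 38443/1379) = 3060*(732080/1379) = 2240164800/1379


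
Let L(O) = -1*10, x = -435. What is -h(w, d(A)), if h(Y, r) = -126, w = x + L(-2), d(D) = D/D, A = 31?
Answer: 126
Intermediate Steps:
L(O) = -10
d(D) = 1
w = -445 (w = -435 - 10 = -445)
-h(w, d(A)) = -1*(-126) = 126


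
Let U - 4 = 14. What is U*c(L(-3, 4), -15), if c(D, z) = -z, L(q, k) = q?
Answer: 270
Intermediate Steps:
U = 18 (U = 4 + 14 = 18)
U*c(L(-3, 4), -15) = 18*(-1*(-15)) = 18*15 = 270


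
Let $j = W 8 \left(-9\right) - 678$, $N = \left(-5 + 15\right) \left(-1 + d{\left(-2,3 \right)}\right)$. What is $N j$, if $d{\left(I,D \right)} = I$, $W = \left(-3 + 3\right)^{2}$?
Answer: $20340$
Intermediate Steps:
$W = 0$ ($W = 0^{2} = 0$)
$N = -30$ ($N = \left(-5 + 15\right) \left(-1 - 2\right) = 10 \left(-3\right) = -30$)
$j = -678$ ($j = 0 \cdot 8 \left(-9\right) - 678 = 0 \left(-9\right) - 678 = 0 - 678 = -678$)
$N j = \left(-30\right) \left(-678\right) = 20340$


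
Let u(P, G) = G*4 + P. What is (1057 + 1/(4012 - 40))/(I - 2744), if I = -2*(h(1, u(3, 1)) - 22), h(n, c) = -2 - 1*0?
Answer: -4198405/10708512 ≈ -0.39206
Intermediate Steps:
u(P, G) = P + 4*G (u(P, G) = 4*G + P = P + 4*G)
h(n, c) = -2 (h(n, c) = -2 + 0 = -2)
I = 48 (I = -2*(-2 - 22) = -2*(-24) = 48)
(1057 + 1/(4012 - 40))/(I - 2744) = (1057 + 1/(4012 - 40))/(48 - 2744) = (1057 + 1/3972)/(-2696) = (1057 + 1/3972)*(-1/2696) = (4198405/3972)*(-1/2696) = -4198405/10708512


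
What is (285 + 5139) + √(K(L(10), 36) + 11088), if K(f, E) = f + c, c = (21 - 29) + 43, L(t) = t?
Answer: 5424 + 3*√1237 ≈ 5529.5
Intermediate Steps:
c = 35 (c = -8 + 43 = 35)
K(f, E) = 35 + f (K(f, E) = f + 35 = 35 + f)
(285 + 5139) + √(K(L(10), 36) + 11088) = (285 + 5139) + √((35 + 10) + 11088) = 5424 + √(45 + 11088) = 5424 + √11133 = 5424 + 3*√1237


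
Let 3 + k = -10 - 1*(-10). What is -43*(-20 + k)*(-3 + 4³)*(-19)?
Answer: -1146251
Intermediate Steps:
k = -3 (k = -3 + (-10 - 1*(-10)) = -3 + (-10 + 10) = -3 + 0 = -3)
-43*(-20 + k)*(-3 + 4³)*(-19) = -43*(-20 - 3)*(-3 + 4³)*(-19) = -(-989)*(-3 + 64)*(-19) = -(-989)*61*(-19) = -43*(-1403)*(-19) = 60329*(-19) = -1146251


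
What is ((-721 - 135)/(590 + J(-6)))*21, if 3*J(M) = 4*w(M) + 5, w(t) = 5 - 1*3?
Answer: -53928/1783 ≈ -30.246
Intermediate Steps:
w(t) = 2 (w(t) = 5 - 3 = 2)
J(M) = 13/3 (J(M) = (4*2 + 5)/3 = (8 + 5)/3 = (1/3)*13 = 13/3)
((-721 - 135)/(590 + J(-6)))*21 = ((-721 - 135)/(590 + 13/3))*21 = -856/1783/3*21 = -856*3/1783*21 = -2568/1783*21 = -53928/1783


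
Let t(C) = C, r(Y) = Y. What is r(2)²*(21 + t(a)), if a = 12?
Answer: 132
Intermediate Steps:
r(2)²*(21 + t(a)) = 2²*(21 + 12) = 4*33 = 132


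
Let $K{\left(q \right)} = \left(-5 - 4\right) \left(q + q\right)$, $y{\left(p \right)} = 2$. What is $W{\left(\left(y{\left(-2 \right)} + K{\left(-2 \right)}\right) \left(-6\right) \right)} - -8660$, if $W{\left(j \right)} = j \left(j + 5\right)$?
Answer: $59504$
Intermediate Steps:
$K{\left(q \right)} = - 18 q$ ($K{\left(q \right)} = - 9 \cdot 2 q = - 18 q$)
$W{\left(j \right)} = j \left(5 + j\right)$
$W{\left(\left(y{\left(-2 \right)} + K{\left(-2 \right)}\right) \left(-6\right) \right)} - -8660 = \left(2 - -36\right) \left(-6\right) \left(5 + \left(2 - -36\right) \left(-6\right)\right) - -8660 = \left(2 + 36\right) \left(-6\right) \left(5 + \left(2 + 36\right) \left(-6\right)\right) + 8660 = 38 \left(-6\right) \left(5 + 38 \left(-6\right)\right) + 8660 = - 228 \left(5 - 228\right) + 8660 = \left(-228\right) \left(-223\right) + 8660 = 50844 + 8660 = 59504$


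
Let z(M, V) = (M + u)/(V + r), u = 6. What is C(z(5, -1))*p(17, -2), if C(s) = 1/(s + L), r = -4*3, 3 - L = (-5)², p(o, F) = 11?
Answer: -13/27 ≈ -0.48148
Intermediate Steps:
L = -22 (L = 3 - 1*(-5)² = 3 - 1*25 = 3 - 25 = -22)
r = -12
z(M, V) = (6 + M)/(-12 + V) (z(M, V) = (M + 6)/(V - 12) = (6 + M)/(-12 + V))
C(s) = 1/(-22 + s) (C(s) = 1/(s - 22) = 1/(-22 + s))
C(z(5, -1))*p(17, -2) = 11/(-22 + (6 + 5)/(-12 - 1)) = 11/(-22 + 11/(-13)) = 11/(-22 - 1/13*11) = 11/(-22 - 11/13) = 11/(-297/13) = -13/297*11 = -13/27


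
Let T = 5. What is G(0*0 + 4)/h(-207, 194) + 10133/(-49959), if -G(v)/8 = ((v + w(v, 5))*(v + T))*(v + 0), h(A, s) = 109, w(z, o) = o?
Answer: -130598225/5445531 ≈ -23.983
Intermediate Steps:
G(v) = -8*v*(5 + v)² (G(v) = -8*(v + 5)*(v + 5)*(v + 0) = -8*(5 + v)*(5 + v)*v = -8*(5 + v)²*v = -8*v*(5 + v)²)
G(0*0 + 4)/h(-207, 194) + 10133/(-49959) = -8*(0*0 + 4)*(25 + (0*0 + 4)² + 10*(0*0 + 4))/109 + 10133/(-49959) = -8*(0 + 4)*(25 + (0 + 4)² + 10*(0 + 4))*(1/109) + 10133*(-1/49959) = -8*4*(25 + 4² + 10*4)*(1/109) - 10133/49959 = -8*4*(25 + 16 + 40)*(1/109) - 10133/49959 = -8*4*81*(1/109) - 10133/49959 = -2592*1/109 - 10133/49959 = -2592/109 - 10133/49959 = -130598225/5445531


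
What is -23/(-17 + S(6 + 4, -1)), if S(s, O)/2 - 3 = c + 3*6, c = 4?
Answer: -23/33 ≈ -0.69697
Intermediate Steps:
S(s, O) = 50 (S(s, O) = 6 + 2*(4 + 3*6) = 6 + 2*(4 + 18) = 6 + 2*22 = 6 + 44 = 50)
-23/(-17 + S(6 + 4, -1)) = -23/(-17 + 50) = -23/33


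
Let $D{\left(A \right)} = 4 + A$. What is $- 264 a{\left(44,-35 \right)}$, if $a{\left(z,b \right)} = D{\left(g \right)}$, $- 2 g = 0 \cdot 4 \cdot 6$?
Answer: $-1056$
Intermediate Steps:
$g = 0$ ($g = - \frac{0 \cdot 4 \cdot 6}{2} = - \frac{0 \cdot 6}{2} = \left(- \frac{1}{2}\right) 0 = 0$)
$a{\left(z,b \right)} = 4$ ($a{\left(z,b \right)} = 4 + 0 = 4$)
$- 264 a{\left(44,-35 \right)} = \left(-264\right) 4 = -1056$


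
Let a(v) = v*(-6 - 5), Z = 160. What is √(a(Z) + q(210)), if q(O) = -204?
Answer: 2*I*√491 ≈ 44.317*I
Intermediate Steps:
a(v) = -11*v (a(v) = v*(-11) = -11*v)
√(a(Z) + q(210)) = √(-11*160 - 204) = √(-1760 - 204) = √(-1964) = 2*I*√491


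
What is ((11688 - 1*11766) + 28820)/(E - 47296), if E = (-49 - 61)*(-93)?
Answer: -14371/18533 ≈ -0.77543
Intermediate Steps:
E = 10230 (E = -110*(-93) = 10230)
((11688 - 1*11766) + 28820)/(E - 47296) = ((11688 - 1*11766) + 28820)/(10230 - 47296) = ((11688 - 11766) + 28820)/(-37066) = (-78 + 28820)*(-1/37066) = 28742*(-1/37066) = -14371/18533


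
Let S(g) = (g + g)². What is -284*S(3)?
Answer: -10224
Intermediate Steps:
S(g) = 4*g² (S(g) = (2*g)² = 4*g²)
-284*S(3) = -1136*3² = -1136*9 = -284*36 = -10224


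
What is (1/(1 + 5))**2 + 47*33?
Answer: 55837/36 ≈ 1551.0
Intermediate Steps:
(1/(1 + 5))**2 + 47*33 = (1/6)**2 + 1551 = 1/36 + 1551 = 55837/36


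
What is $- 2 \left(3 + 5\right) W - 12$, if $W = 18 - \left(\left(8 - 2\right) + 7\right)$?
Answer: $-92$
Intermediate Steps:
$W = 5$ ($W = 18 - \left(6 + 7\right) = 18 - 13 = 5$)
$- 2 \left(3 + 5\right) W - 12 = - 2 \left(3 + 5\right) 5 - 12 = \left(-2\right) 8 \cdot 5 - 12 = \left(-16\right) 5 - 12 = -80 - 12 = -92$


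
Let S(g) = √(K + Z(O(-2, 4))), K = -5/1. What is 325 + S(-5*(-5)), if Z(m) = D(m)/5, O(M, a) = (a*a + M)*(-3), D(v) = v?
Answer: 325 + I*√335/5 ≈ 325.0 + 3.6606*I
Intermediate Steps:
K = -5 (K = -5*1 = -5)
O(M, a) = -3*M - 3*a² (O(M, a) = (a² + M)*(-3) = (M + a²)*(-3) = -3*M - 3*a²)
Z(m) = m/5
S(g) = I*√335/5 (S(g) = √(-5 + (-3*(-2) - 3*4²)/5) = √(-5 + (6 - 3*16)/5) = √(-5 + (6 - 48)/5) = √(-5 + (⅕)*(-42)) = √(-5 - 42/5) = √(-67/5) = I*√335/5)
325 + S(-5*(-5)) = 325 + I*√335/5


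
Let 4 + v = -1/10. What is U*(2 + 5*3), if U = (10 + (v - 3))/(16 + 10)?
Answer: 493/260 ≈ 1.8962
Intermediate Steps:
v = -41/10 (v = -4 - 1/10 = -41/10 ≈ -4.1000)
U = 29/260 (U = (10 + (-41/10 - 3))/(16 + 10) = (10 - 71/10)/26 = (29/10)*(1/26) = 29/260 ≈ 0.11154)
U*(2 + 5*3) = 29*(2 + 5*3)/260 = 29*(2 + 15)/260 = (29/260)*17 = 493/260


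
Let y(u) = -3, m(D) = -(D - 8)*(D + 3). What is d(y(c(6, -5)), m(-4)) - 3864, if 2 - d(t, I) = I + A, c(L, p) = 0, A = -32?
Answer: -3818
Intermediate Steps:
m(D) = -(-8 + D)*(3 + D)
d(t, I) = 34 - I (d(t, I) = 2 - (I - 32) = 2 - (-32 + I) = 2 + (32 - I) = 34 - I)
d(y(c(6, -5)), m(-4)) - 3864 = (34 - (24 - 1*(-4)**2 + 5*(-4))) - 3864 = (34 - (24 - 1*16 - 20)) - 3864 = (34 - (24 - 16 - 20)) - 3864 = (34 - 1*(-12)) - 3864 = (34 + 12) - 3864 = 46 - 3864 = -3818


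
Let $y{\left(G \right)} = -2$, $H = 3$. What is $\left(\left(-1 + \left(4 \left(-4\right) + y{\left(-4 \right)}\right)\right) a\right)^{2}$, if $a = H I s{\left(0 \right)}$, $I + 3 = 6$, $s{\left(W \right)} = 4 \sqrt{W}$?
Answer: $0$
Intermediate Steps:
$I = 3$ ($I = -3 + 6 = 3$)
$a = 0$ ($a = 3 \cdot 3 \cdot 4 \sqrt{0} = 9 \cdot 4 \cdot 0 = 9 \cdot 0 = 0$)
$\left(\left(-1 + \left(4 \left(-4\right) + y{\left(-4 \right)}\right)\right) a\right)^{2} = \left(\left(-1 + \left(4 \left(-4\right) - 2\right)\right) 0\right)^{2} = \left(\left(-1 - 18\right) 0\right)^{2} = \left(\left(-19\right) 0\right)^{2} = 0^{2} = 0$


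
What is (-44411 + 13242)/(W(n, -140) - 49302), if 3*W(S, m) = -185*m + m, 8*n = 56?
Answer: 93507/122146 ≈ 0.76553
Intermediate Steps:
n = 7 (n = (1/8)*56 = 7)
W(S, m) = -184*m/3 (W(S, m) = (-185*m + m)/3 = (-184*m)/3 = -184*m/3)
(-44411 + 13242)/(W(n, -140) - 49302) = (-44411 + 13242)/(-184/3*(-140) - 49302) = -31169/(25760/3 - 49302) = -31169/(-122146/3) = -31169*(-3/122146) = 93507/122146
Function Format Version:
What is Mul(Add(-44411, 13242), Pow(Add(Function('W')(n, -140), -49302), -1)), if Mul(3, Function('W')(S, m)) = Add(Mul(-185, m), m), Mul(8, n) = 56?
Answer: Rational(93507, 122146) ≈ 0.76553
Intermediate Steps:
n = 7 (n = Mul(Rational(1, 8), 56) = 7)
Function('W')(S, m) = Mul(Rational(-184, 3), m) (Function('W')(S, m) = Mul(Rational(1, 3), Add(Mul(-185, m), m)) = Mul(Rational(1, 3), Mul(-184, m)) = Mul(Rational(-184, 3), m))
Mul(Add(-44411, 13242), Pow(Add(Function('W')(n, -140), -49302), -1)) = Mul(Add(-44411, 13242), Pow(Add(Mul(Rational(-184, 3), -140), -49302), -1)) = Mul(-31169, Pow(Add(Rational(25760, 3), -49302), -1)) = Mul(-31169, Pow(Rational(-122146, 3), -1)) = Mul(-31169, Rational(-3, 122146)) = Rational(93507, 122146)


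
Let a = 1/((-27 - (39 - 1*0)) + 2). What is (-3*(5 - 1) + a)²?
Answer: 591361/4096 ≈ 144.38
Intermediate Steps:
a = -1/64 (a = 1/((-27 - (39 + 0)) + 2) = 1/((-27 - 1*39) + 2) = 1/((-27 - 39) + 2) = 1/(-66 + 2) = 1/(-64) = -1/64 ≈ -0.015625)
(-3*(5 - 1) + a)² = (-3*(5 - 1) - 1/64)² = (-3*4 - 1/64)² = (-12 - 1/64)² = (-769/64)² = 591361/4096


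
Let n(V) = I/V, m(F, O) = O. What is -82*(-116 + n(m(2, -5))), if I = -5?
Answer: 9430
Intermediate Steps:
n(V) = -5/V
-82*(-116 + n(m(2, -5))) = -82*(-116 - 5/(-5)) = -82*(-116 - 5*(-⅕)) = -82*(-116 + 1) = -82*(-115) = 9430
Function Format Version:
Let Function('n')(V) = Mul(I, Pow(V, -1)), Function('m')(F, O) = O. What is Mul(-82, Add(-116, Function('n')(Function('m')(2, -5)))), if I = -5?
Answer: 9430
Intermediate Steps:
Function('n')(V) = Mul(-5, Pow(V, -1))
Mul(-82, Add(-116, Function('n')(Function('m')(2, -5)))) = Mul(-82, Add(-116, Mul(-5, Pow(-5, -1)))) = Mul(-82, Add(-116, Mul(-5, Rational(-1, 5)))) = Mul(-82, Add(-116, 1)) = Mul(-82, -115) = 9430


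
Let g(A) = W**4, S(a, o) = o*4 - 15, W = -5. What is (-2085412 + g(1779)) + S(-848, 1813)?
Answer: -2077550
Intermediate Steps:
S(a, o) = -15 + 4*o (S(a, o) = 4*o - 15 = -15 + 4*o)
g(A) = 625 (g(A) = (-5)**4 = 625)
(-2085412 + g(1779)) + S(-848, 1813) = (-2085412 + 625) + (-15 + 4*1813) = -2084787 + (-15 + 7252) = -2084787 + 7237 = -2077550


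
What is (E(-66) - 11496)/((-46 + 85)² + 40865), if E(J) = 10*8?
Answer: -5708/21193 ≈ -0.26933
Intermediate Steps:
E(J) = 80
(E(-66) - 11496)/((-46 + 85)² + 40865) = (80 - 11496)/((-46 + 85)² + 40865) = -11416/(39² + 40865) = -11416/(1521 + 40865) = -11416/42386 = -11416*1/42386 = -5708/21193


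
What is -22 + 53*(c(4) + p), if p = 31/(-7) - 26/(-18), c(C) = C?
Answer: 2006/63 ≈ 31.841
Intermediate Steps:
p = -188/63 (p = 31*(-⅐) - 26*(-1/18) = -31/7 + 13/9 = -188/63 ≈ -2.9841)
-22 + 53*(c(4) + p) = -22 + 53*(4 - 188/63) = -22 + 53*(64/63) = -22 + 3392/63 = 2006/63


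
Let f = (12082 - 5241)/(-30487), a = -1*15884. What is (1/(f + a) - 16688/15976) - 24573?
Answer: -23764868299990622/967071910953 ≈ -24574.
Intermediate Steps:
a = -15884
f = -6841/30487 (f = 6841*(-1/30487) = -6841/30487 ≈ -0.22439)
(1/(f + a) - 16688/15976) - 24573 = (1/(-6841/30487 - 15884) - 16688/15976) - 24573 = (1/(-484262349/30487) - 16688*1/15976) - 24573 = (-30487/484262349 - 2086/1997) - 24573 = -1010232142553/967071910953 - 24573 = -23764868299990622/967071910953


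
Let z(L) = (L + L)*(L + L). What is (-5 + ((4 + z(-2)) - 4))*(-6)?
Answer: -66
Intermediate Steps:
z(L) = 4*L² (z(L) = (2*L)*(2*L) = 4*L²)
(-5 + ((4 + z(-2)) - 4))*(-6) = (-5 + ((4 + 4*(-2)²) - 4))*(-6) = (-5 + ((4 + 4*4) - 4))*(-6) = (-5 + ((4 + 16) - 4))*(-6) = (-5 + (20 - 4))*(-6) = (-5 + 16)*(-6) = 11*(-6) = -66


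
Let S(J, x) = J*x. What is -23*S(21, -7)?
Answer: 3381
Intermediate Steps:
-23*S(21, -7) = -483*(-7) = -23*(-147) = 3381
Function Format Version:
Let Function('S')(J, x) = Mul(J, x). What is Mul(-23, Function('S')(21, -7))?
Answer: 3381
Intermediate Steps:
Mul(-23, Function('S')(21, -7)) = Mul(-23, Mul(21, -7)) = Mul(-23, -147) = 3381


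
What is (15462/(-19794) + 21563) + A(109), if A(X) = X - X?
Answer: 71133760/3299 ≈ 21562.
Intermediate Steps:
A(X) = 0
(15462/(-19794) + 21563) + A(109) = (15462/(-19794) + 21563) + 0 = (15462*(-1/19794) + 21563) + 0 = (-2577/3299 + 21563) + 0 = 71133760/3299 + 0 = 71133760/3299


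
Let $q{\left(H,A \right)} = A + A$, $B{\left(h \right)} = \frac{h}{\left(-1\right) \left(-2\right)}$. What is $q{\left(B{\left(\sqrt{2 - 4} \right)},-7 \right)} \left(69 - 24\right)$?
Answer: $-630$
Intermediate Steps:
$B{\left(h \right)} = \frac{h}{2}$
$q{\left(H,A \right)} = 2 A$
$q{\left(B{\left(\sqrt{2 - 4} \right)},-7 \right)} \left(69 - 24\right) = 2 \left(-7\right) \left(69 - 24\right) = \left(-14\right) 45 = -630$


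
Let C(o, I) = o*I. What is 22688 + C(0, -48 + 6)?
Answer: 22688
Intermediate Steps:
C(o, I) = I*o
22688 + C(0, -48 + 6) = 22688 + (-48 + 6)*0 = 22688 - 42*0 = 22688 + 0 = 22688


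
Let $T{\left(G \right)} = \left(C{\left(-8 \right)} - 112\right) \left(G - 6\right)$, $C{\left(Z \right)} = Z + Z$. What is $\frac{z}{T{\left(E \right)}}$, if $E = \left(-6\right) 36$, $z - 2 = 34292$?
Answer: $\frac{17147}{14208} \approx 1.2069$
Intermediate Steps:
$z = 34294$ ($z = 2 + 34292 = 34294$)
$E = -216$
$C{\left(Z \right)} = 2 Z$
$T{\left(G \right)} = 768 - 128 G$ ($T{\left(G \right)} = \left(2 \left(-8\right) - 112\right) \left(G - 6\right) = \left(-16 - 112\right) \left(-6 + G\right) = - 128 \left(-6 + G\right) = 768 - 128 G$)
$\frac{z}{T{\left(E \right)}} = \frac{34294}{768 - -27648} = \frac{34294}{768 + 27648} = \frac{34294}{28416} = 34294 \cdot \frac{1}{28416} = \frac{17147}{14208}$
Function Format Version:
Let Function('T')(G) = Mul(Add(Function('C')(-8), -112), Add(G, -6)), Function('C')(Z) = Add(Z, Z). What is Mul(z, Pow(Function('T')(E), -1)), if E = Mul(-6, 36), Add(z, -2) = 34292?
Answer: Rational(17147, 14208) ≈ 1.2069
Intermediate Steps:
z = 34294 (z = Add(2, 34292) = 34294)
E = -216
Function('C')(Z) = Mul(2, Z)
Function('T')(G) = Add(768, Mul(-128, G)) (Function('T')(G) = Mul(Add(Mul(2, -8), -112), Add(G, -6)) = Mul(Add(-16, -112), Add(-6, G)) = Mul(-128, Add(-6, G)) = Add(768, Mul(-128, G)))
Mul(z, Pow(Function('T')(E), -1)) = Mul(34294, Pow(Add(768, Mul(-128, -216)), -1)) = Mul(34294, Pow(Add(768, 27648), -1)) = Mul(34294, Pow(28416, -1)) = Mul(34294, Rational(1, 28416)) = Rational(17147, 14208)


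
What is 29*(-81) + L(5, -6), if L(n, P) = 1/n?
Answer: -11744/5 ≈ -2348.8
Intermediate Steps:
29*(-81) + L(5, -6) = 29*(-81) + 1/5 = -2349 + ⅕ = -11744/5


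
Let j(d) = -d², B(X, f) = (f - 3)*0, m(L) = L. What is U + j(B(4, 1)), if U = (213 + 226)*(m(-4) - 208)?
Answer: -93068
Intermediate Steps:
B(X, f) = 0 (B(X, f) = (-3 + f)*0 = 0)
U = -93068 (U = (213 + 226)*(-4 - 208) = 439*(-212) = -93068)
U + j(B(4, 1)) = -93068 - 1*0² = -93068 - 1*0 = -93068 + 0 = -93068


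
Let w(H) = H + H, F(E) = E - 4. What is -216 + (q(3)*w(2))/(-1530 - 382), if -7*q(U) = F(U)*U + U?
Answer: -216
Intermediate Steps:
F(E) = -4 + E
w(H) = 2*H
q(U) = -U/7 - U*(-4 + U)/7 (q(U) = -((-4 + U)*U + U)/7 = -(U*(-4 + U) + U)/7 = -(U + U*(-4 + U))/7 = -U/7 - U*(-4 + U)/7)
-216 + (q(3)*w(2))/(-1530 - 382) = -216 + (((1/7)*3*(3 - 1*3))*(2*2))/(-1530 - 382) = -216 + (((1/7)*3*(3 - 3))*4)/(-1912) = -216 + (((1/7)*3*0)*4)*(-1/1912) = -216 + (0*4)*(-1/1912) = -216 + 0*(-1/1912) = -216 + 0 = -216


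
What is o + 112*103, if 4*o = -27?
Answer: 46117/4 ≈ 11529.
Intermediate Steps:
o = -27/4 (o = (¼)*(-27) = -27/4 ≈ -6.7500)
o + 112*103 = -27/4 + 112*103 = -27/4 + 11536 = 46117/4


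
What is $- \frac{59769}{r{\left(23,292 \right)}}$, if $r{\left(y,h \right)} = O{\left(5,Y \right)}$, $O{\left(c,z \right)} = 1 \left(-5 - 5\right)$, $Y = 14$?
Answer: $\frac{59769}{10} \approx 5976.9$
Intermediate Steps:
$O{\left(c,z \right)} = -10$ ($O{\left(c,z \right)} = 1 \left(-10\right) = -10$)
$r{\left(y,h \right)} = -10$
$- \frac{59769}{r{\left(23,292 \right)}} = - \frac{59769}{-10} = \left(-59769\right) \left(- \frac{1}{10}\right) = \frac{59769}{10}$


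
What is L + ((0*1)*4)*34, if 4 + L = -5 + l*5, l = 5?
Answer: 16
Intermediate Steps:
L = 16 (L = -4 + (-5 + 5*5) = -4 + (-5 + 25) = -4 + 20 = 16)
L + ((0*1)*4)*34 = 16 + ((0*1)*4)*34 = 16 + (0*4)*34 = 16 + 0*34 = 16 + 0 = 16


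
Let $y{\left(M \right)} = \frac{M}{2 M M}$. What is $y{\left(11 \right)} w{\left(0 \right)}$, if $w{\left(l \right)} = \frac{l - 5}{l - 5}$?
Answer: $\frac{1}{22} \approx 0.045455$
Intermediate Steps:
$w{\left(l \right)} = 1$ ($w{\left(l \right)} = \frac{-5 + l}{-5 + l} = 1$)
$y{\left(M \right)} = \frac{1}{2 M}$ ($y{\left(M \right)} = \frac{M}{2 M^{2}} = M \frac{1}{2 M^{2}} = \frac{1}{2 M}$)
$y{\left(11 \right)} w{\left(0 \right)} = \frac{1}{2 \cdot 11} \cdot 1 = \frac{1}{2} \cdot \frac{1}{11} \cdot 1 = \frac{1}{22} \cdot 1 = \frac{1}{22}$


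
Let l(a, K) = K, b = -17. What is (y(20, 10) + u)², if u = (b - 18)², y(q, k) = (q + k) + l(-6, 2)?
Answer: 1580049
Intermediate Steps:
y(q, k) = 2 + k + q (y(q, k) = (q + k) + 2 = (k + q) + 2 = 2 + k + q)
u = 1225 (u = (-17 - 18)² = (-35)² = 1225)
(y(20, 10) + u)² = ((2 + 10 + 20) + 1225)² = (32 + 1225)² = 1257² = 1580049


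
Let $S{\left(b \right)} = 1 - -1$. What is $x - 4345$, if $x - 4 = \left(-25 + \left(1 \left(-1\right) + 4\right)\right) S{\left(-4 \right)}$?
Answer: $-4385$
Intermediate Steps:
$S{\left(b \right)} = 2$ ($S{\left(b \right)} = 1 + 1 = 2$)
$x = -40$ ($x = 4 + \left(-25 + \left(1 \left(-1\right) + 4\right)\right) 2 = 4 + \left(-25 + \left(-1 + 4\right)\right) 2 = 4 + \left(-25 + 3\right) 2 = 4 - 44 = -40$)
$x - 4345 = -40 - 4345 = -4385$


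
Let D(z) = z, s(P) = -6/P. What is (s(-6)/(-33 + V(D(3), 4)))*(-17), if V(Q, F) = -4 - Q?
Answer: 17/40 ≈ 0.42500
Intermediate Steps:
(s(-6)/(-33 + V(D(3), 4)))*(-17) = ((-6/(-6))/(-33 + (-4 - 1*3)))*(-17) = ((-6*(-⅙))/(-33 + (-4 - 3)))*(-17) = (1/(-33 - 7))*(-17) = (1/(-40))*(-17) = (1*(-1/40))*(-17) = -1/40*(-17) = 17/40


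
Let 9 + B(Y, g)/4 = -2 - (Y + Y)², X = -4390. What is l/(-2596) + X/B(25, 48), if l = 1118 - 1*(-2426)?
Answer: -3024937/3259278 ≈ -0.92810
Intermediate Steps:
l = 3544 (l = 1118 + 2426 = 3544)
B(Y, g) = -44 - 16*Y² (B(Y, g) = -36 + 4*(-2 - (Y + Y)²) = -36 + 4*(-2 - (2*Y)²) = -36 + 4*(-2 - 4*Y²) = -36 + (-8 - 16*Y²) = -44 - 16*Y²)
l/(-2596) + X/B(25, 48) = 3544/(-2596) - 4390/(-44 - 16*25²) = 3544*(-1/2596) - 4390/(-44 - 16*625) = -886/649 - 4390/(-44 - 10000) = -886/649 - 4390/(-10044) = -886/649 - 4390*(-1/10044) = -886/649 + 2195/5022 = -3024937/3259278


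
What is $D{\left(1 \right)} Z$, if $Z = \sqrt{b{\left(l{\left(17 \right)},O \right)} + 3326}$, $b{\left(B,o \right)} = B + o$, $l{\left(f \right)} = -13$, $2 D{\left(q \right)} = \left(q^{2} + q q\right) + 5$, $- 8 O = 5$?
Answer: $\frac{77 \sqrt{438}}{8} \approx 201.44$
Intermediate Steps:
$O = - \frac{5}{8}$ ($O = \left(- \frac{1}{8}\right) 5 = - \frac{5}{8} \approx -0.625$)
$D{\left(q \right)} = \frac{5}{2} + q^{2}$ ($D{\left(q \right)} = \frac{\left(q^{2} + q q\right) + 5}{2} = \frac{\left(q^{2} + q^{2}\right) + 5}{2} = \frac{2 q^{2} + 5}{2} = \frac{5 + 2 q^{2}}{2} = \frac{5}{2} + q^{2}$)
$Z = \frac{11 \sqrt{438}}{4}$ ($Z = \sqrt{\left(-13 - \frac{5}{8}\right) + 3326} = \sqrt{- \frac{109}{8} + 3326} = \sqrt{\frac{26499}{8}} = \frac{11 \sqrt{438}}{4} \approx 57.553$)
$D{\left(1 \right)} Z = \left(\frac{5}{2} + 1^{2}\right) \frac{11 \sqrt{438}}{4} = \left(\frac{5}{2} + 1\right) \frac{11 \sqrt{438}}{4} = \frac{7 \frac{11 \sqrt{438}}{4}}{2} = \frac{77 \sqrt{438}}{8}$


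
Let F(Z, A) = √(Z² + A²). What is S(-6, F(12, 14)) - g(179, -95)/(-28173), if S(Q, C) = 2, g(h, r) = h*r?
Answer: 39341/28173 ≈ 1.3964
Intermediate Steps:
F(Z, A) = √(A² + Z²)
S(-6, F(12, 14)) - g(179, -95)/(-28173) = 2 - 179*(-95)/(-28173) = 2 - (-17005)*(-1)/28173 = 2 - 1*17005/28173 = 2 - 17005/28173 = 39341/28173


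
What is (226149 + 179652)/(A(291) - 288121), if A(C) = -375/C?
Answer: -4373633/3105318 ≈ -1.4084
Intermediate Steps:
(226149 + 179652)/(A(291) - 288121) = (226149 + 179652)/(-375/291 - 288121) = 405801/(-375*1/291 - 288121) = 405801/(-125/97 - 288121) = 405801/(-27947862/97) = 405801*(-97/27947862) = -4373633/3105318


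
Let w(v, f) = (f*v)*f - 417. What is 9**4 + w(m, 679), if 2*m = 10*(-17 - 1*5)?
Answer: -50708366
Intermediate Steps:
m = -110 (m = (10*(-17 - 1*5))/2 = (10*(-17 - 5))/2 = (10*(-22))/2 = (1/2)*(-220) = -110)
w(v, f) = -417 + v*f**2 (w(v, f) = v*f**2 - 417 = -417 + v*f**2)
9**4 + w(m, 679) = 9**4 + (-417 - 110*679**2) = 6561 + (-417 - 110*461041) = 6561 + (-417 - 50714510) = 6561 - 50714927 = -50708366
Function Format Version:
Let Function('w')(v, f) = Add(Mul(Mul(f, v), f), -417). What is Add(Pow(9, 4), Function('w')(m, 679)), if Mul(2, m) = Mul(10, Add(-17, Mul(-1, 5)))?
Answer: -50708366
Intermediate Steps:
m = -110 (m = Mul(Rational(1, 2), Mul(10, Add(-17, Mul(-1, 5)))) = Mul(Rational(1, 2), Mul(10, Add(-17, -5))) = Mul(Rational(1, 2), Mul(10, -22)) = Mul(Rational(1, 2), -220) = -110)
Function('w')(v, f) = Add(-417, Mul(v, Pow(f, 2))) (Function('w')(v, f) = Add(Mul(v, Pow(f, 2)), -417) = Add(-417, Mul(v, Pow(f, 2))))
Add(Pow(9, 4), Function('w')(m, 679)) = Add(Pow(9, 4), Add(-417, Mul(-110, Pow(679, 2)))) = Add(6561, Add(-417, Mul(-110, 461041))) = Add(6561, Add(-417, -50714510)) = Add(6561, -50714927) = -50708366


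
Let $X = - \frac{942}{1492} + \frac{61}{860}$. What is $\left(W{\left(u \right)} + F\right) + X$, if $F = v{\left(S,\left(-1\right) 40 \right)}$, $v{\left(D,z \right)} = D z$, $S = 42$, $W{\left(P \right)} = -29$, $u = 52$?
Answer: $- \frac{548392797}{320780} \approx -1709.6$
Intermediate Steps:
$X = - \frac{179777}{320780}$ ($X = \left(-942\right) \frac{1}{1492} + 61 \cdot \frac{1}{860} = - \frac{471}{746} + \frac{61}{860} = - \frac{179777}{320780} \approx -0.56044$)
$F = -1680$ ($F = 42 \left(\left(-1\right) 40\right) = 42 \left(-40\right) = -1680$)
$\left(W{\left(u \right)} + F\right) + X = \left(-29 - 1680\right) - \frac{179777}{320780} = -1709 - \frac{179777}{320780} = - \frac{548392797}{320780}$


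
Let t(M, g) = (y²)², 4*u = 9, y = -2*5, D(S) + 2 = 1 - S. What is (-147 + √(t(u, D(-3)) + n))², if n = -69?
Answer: (147 - √9931)² ≈ 2241.6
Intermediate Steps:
D(S) = -1 - S (D(S) = -2 + (1 - S) = -1 - S)
y = -10
u = 9/4 (u = (¼)*9 = 9/4 ≈ 2.2500)
t(M, g) = 10000 (t(M, g) = ((-10)²)² = 100² = 10000)
(-147 + √(t(u, D(-3)) + n))² = (-147 + √(10000 - 69))² = (-147 + √9931)²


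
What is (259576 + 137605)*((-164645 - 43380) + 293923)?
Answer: 34117053538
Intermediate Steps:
(259576 + 137605)*((-164645 - 43380) + 293923) = 397181*(-208025 + 293923) = 397181*85898 = 34117053538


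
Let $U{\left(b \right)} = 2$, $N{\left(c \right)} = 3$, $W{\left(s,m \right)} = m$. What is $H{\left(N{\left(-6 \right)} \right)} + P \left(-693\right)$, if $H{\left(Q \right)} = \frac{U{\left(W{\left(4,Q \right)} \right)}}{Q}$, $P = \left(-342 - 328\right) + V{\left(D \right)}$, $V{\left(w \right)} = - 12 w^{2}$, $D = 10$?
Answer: $\frac{3887732}{3} \approx 1.2959 \cdot 10^{6}$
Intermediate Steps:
$P = -1870$ ($P = \left(-342 - 328\right) - 12 \cdot 10^{2} = -670 - 1200 = -1870$)
$H{\left(Q \right)} = \frac{2}{Q}$
$H{\left(N{\left(-6 \right)} \right)} + P \left(-693\right) = \frac{2}{3} - -1295910 = 2 \cdot \frac{1}{3} + 1295910 = \frac{2}{3} + 1295910 = \frac{3887732}{3}$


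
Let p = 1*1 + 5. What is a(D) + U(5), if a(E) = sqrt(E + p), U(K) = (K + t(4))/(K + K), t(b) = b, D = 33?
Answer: 9/10 + sqrt(39) ≈ 7.1450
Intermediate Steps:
p = 6 (p = 1 + 5 = 6)
U(K) = (4 + K)/(2*K) (U(K) = (K + 4)/(K + K) = (4 + K)/((2*K)) = (4 + K)*(1/(2*K)) = (4 + K)/(2*K))
a(E) = sqrt(6 + E) (a(E) = sqrt(E + 6) = sqrt(6 + E))
a(D) + U(5) = sqrt(6 + 33) + (1/2)*(4 + 5)/5 = sqrt(39) + (1/2)*(1/5)*9 = sqrt(39) + 9/10 = 9/10 + sqrt(39)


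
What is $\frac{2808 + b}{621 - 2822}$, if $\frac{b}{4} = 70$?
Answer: $- \frac{3088}{2201} \approx -1.403$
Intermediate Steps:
$b = 280$ ($b = 4 \cdot 70 = 280$)
$\frac{2808 + b}{621 - 2822} = \frac{2808 + 280}{621 - 2822} = \frac{3088}{-2201} = 3088 \left(- \frac{1}{2201}\right) = - \frac{3088}{2201}$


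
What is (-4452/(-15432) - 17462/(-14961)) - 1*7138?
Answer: -137306014085/19239846 ≈ -7136.5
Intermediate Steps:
(-4452/(-15432) - 17462/(-14961)) - 1*7138 = (-4452*(-1/15432) - 17462*(-1/14961)) - 7138 = (371/1286 + 17462/14961) - 7138 = 28006663/19239846 - 7138 = -137306014085/19239846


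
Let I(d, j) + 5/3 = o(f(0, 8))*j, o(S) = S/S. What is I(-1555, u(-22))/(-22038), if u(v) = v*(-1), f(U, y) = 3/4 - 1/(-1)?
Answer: -61/66114 ≈ -0.00092265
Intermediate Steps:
f(U, y) = 7/4 (f(U, y) = 3*(1/4) - 1*(-1) = 3/4 + 1 = 7/4)
o(S) = 1
u(v) = -v
I(d, j) = -5/3 + j (I(d, j) = -5/3 + 1*j = -5/3 + j)
I(-1555, u(-22))/(-22038) = (-5/3 - 1*(-22))/(-22038) = (-5/3 + 22)*(-1/22038) = (61/3)*(-1/22038) = -61/66114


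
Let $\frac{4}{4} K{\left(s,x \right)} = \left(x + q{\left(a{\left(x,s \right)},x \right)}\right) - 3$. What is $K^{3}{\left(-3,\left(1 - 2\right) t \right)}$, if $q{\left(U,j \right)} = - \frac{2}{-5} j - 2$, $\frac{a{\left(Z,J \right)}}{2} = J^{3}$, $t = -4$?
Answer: $\frac{27}{125} \approx 0.216$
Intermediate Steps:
$a{\left(Z,J \right)} = 2 J^{3}$
$q{\left(U,j \right)} = -2 + \frac{2 j}{5}$ ($q{\left(U,j \right)} = \left(-2\right) \left(- \frac{1}{5}\right) j - 2 = \frac{2 j}{5} - 2 = -2 + \frac{2 j}{5}$)
$K{\left(s,x \right)} = -5 + \frac{7 x}{5}$ ($K{\left(s,x \right)} = \left(x + \left(-2 + \frac{2 x}{5}\right)\right) - 3 = \left(-2 + \frac{7 x}{5}\right) - 3 = -5 + \frac{7 x}{5}$)
$K^{3}{\left(-3,\left(1 - 2\right) t \right)} = \left(-5 + \frac{7 \left(1 - 2\right) \left(-4\right)}{5}\right)^{3} = \left(-5 + \frac{7 \left(\left(-1\right) \left(-4\right)\right)}{5}\right)^{3} = \left(-5 + \frac{7}{5} \cdot 4\right)^{3} = \left(-5 + \frac{28}{5}\right)^{3} = \left(\frac{3}{5}\right)^{3} = \frac{27}{125}$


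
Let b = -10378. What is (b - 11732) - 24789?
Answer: -46899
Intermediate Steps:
(b - 11732) - 24789 = (-10378 - 11732) - 24789 = -22110 - 24789 = -46899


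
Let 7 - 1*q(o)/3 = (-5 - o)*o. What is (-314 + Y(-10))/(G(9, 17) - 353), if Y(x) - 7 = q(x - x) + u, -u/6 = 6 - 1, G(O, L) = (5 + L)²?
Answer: -316/131 ≈ -2.4122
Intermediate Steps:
u = -30 (u = -6*(6 - 1) = -6*5 = -30)
q(o) = 21 - 3*o*(-5 - o) (q(o) = 21 - 3*(-5 - o)*o = 21 - 3*o*(-5 - o))
Y(x) = -2 (Y(x) = 7 + ((21 + 3*(x - x)² + 15*(x - x)) - 30) = 7 + ((21 + 3*0² + 15*0) - 30) = 7 + ((21 + 3*0 + 0) - 30) = 7 + ((21 + 0 + 0) - 30) = 7 + (21 - 30) = 7 - 9 = -2)
(-314 + Y(-10))/(G(9, 17) - 353) = (-314 - 2)/((5 + 17)² - 353) = -316/(22² - 353) = -316/(484 - 353) = -316/131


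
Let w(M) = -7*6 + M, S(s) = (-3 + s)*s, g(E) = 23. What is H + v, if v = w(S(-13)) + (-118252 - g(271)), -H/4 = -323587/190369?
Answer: -22482997873/190369 ≈ -1.1810e+5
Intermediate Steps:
S(s) = s*(-3 + s)
w(M) = -42 + M
H = 1294348/190369 (H = -(-1294348)/190369 = -4*(-323587/190369) = 1294348/190369 ≈ 6.7992)
v = -118109 (v = (-42 - 13*(-3 - 13)) + (-118252 - 1*23) = (-42 - 13*(-16)) + (-118252 - 23) = (-42 + 208) - 118275 = 166 - 118275 = -118109)
H + v = 1294348/190369 - 118109 = -22482997873/190369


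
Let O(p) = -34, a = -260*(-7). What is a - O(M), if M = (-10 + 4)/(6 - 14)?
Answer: 1854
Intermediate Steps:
a = 1820
M = ¾ (M = -6/(-8) = -6*(-⅛) = ¾ ≈ 0.75000)
a - O(M) = 1820 - 1*(-34) = 1820 + 34 = 1854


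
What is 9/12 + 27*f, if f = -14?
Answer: -1509/4 ≈ -377.25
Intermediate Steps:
9/12 + 27*f = 9/12 + 27*(-14) = 9*(1/12) - 378 = ¾ - 378 = -1509/4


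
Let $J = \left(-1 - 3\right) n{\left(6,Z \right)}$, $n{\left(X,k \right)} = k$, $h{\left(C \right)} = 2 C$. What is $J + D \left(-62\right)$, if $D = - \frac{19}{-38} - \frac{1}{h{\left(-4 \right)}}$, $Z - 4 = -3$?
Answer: $- \frac{171}{4} \approx -42.75$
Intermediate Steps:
$Z = 1$ ($Z = 4 - 3 = 1$)
$J = -4$ ($J = \left(-1 - 3\right) 1 = \left(-4\right) 1 = -4$)
$D = \frac{5}{8}$ ($D = - \frac{19}{-38} - \frac{1}{2 \left(-4\right)} = \left(-19\right) \left(- \frac{1}{38}\right) - \frac{1}{-8} = \frac{1}{2} - - \frac{1}{8} = \frac{1}{2} + \frac{1}{8} = \frac{5}{8} \approx 0.625$)
$J + D \left(-62\right) = -4 + \frac{5}{8} \left(-62\right) = -4 - \frac{155}{4} = - \frac{171}{4}$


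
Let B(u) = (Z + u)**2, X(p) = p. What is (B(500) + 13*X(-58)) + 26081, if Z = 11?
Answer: 286448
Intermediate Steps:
B(u) = (11 + u)**2
(B(500) + 13*X(-58)) + 26081 = ((11 + 500)**2 + 13*(-58)) + 26081 = (511**2 - 754) + 26081 = (261121 - 754) + 26081 = 260367 + 26081 = 286448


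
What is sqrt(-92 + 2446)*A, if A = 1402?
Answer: 1402*sqrt(2354) ≈ 68022.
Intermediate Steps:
sqrt(-92 + 2446)*A = sqrt(-92 + 2446)*1402 = sqrt(2354)*1402 = 1402*sqrt(2354)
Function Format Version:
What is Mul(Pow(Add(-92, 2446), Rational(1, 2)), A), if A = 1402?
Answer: Mul(1402, Pow(2354, Rational(1, 2))) ≈ 68022.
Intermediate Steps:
Mul(Pow(Add(-92, 2446), Rational(1, 2)), A) = Mul(Pow(Add(-92, 2446), Rational(1, 2)), 1402) = Mul(Pow(2354, Rational(1, 2)), 1402) = Mul(1402, Pow(2354, Rational(1, 2)))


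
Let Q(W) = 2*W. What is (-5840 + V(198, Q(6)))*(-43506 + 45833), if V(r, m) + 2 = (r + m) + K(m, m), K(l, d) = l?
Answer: -13077740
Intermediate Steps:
V(r, m) = -2 + r + 2*m (V(r, m) = -2 + ((r + m) + m) = -2 + ((m + r) + m) = -2 + (r + 2*m) = -2 + r + 2*m)
(-5840 + V(198, Q(6)))*(-43506 + 45833) = (-5840 + (-2 + 198 + 2*(2*6)))*(-43506 + 45833) = (-5840 + (-2 + 198 + 2*12))*2327 = (-5840 + (-2 + 198 + 24))*2327 = (-5840 + 220)*2327 = -5620*2327 = -13077740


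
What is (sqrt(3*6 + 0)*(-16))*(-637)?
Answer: 30576*sqrt(2) ≈ 43241.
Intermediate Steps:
(sqrt(3*6 + 0)*(-16))*(-637) = (sqrt(18 + 0)*(-16))*(-637) = (sqrt(18)*(-16))*(-637) = ((3*sqrt(2))*(-16))*(-637) = -48*sqrt(2)*(-637) = 30576*sqrt(2)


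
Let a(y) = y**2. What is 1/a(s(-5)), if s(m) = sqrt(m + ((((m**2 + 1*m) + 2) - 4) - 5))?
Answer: 1/8 ≈ 0.12500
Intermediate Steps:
s(m) = sqrt(-7 + m**2 + 2*m) (s(m) = sqrt(m + ((((m**2 + m) + 2) - 4) - 5)) = sqrt(m + ((((m + m**2) + 2) - 4) - 5)) = sqrt(m + (((2 + m + m**2) - 4) - 5)) = sqrt(m + ((-2 + m + m**2) - 5)) = sqrt(m + (-7 + m + m**2)) = sqrt(-7 + m**2 + 2*m))
1/a(s(-5)) = 1/((sqrt(-7 + (-5)**2 + 2*(-5)))**2) = 1/((sqrt(-7 + 25 - 10))**2) = 1/((sqrt(8))**2) = 1/((2*sqrt(2))**2) = 1/8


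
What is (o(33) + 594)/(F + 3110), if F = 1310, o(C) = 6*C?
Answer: 198/1105 ≈ 0.17919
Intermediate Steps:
(o(33) + 594)/(F + 3110) = (6*33 + 594)/(1310 + 3110) = (198 + 594)/4420 = 792*(1/4420) = 198/1105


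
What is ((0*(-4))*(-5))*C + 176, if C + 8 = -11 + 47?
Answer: 176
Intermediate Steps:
C = 28 (C = -8 + (-11 + 47) = -8 + 36 = 28)
((0*(-4))*(-5))*C + 176 = ((0*(-4))*(-5))*28 + 176 = (0*(-5))*28 + 176 = 0*28 + 176 = 0 + 176 = 176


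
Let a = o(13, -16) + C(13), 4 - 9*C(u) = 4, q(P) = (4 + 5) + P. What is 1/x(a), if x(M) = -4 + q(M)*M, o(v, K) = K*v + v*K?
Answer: 1/169308 ≈ 5.9064e-6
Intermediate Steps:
o(v, K) = 2*K*v (o(v, K) = K*v + K*v = 2*K*v)
q(P) = 9 + P
C(u) = 0 (C(u) = 4/9 - 1/9*4 = 4/9 - 4/9 = 0)
a = -416 (a = 2*(-16)*13 + 0 = -416 + 0 = -416)
x(M) = -4 + M*(9 + M) (x(M) = -4 + (9 + M)*M = -4 + M*(9 + M))
1/x(a) = 1/(-4 - 416*(9 - 416)) = 1/(-4 - 416*(-407)) = 1/(-4 + 169312) = 1/169308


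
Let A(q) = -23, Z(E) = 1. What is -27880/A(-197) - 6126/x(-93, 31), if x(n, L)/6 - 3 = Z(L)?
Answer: 88037/92 ≈ 956.92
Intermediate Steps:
x(n, L) = 24 (x(n, L) = 18 + 6*1 = 18 + 6 = 24)
-27880/A(-197) - 6126/x(-93, 31) = -27880/(-23) - 6126/24 = -27880*(-1/23) - 6126*1/24 = 27880/23 - 1021/4 = 88037/92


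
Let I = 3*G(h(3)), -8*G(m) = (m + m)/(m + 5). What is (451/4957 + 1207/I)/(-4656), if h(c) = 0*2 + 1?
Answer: 47864341/23079792 ≈ 2.0739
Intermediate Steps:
h(c) = 1 (h(c) = 0 + 1 = 1)
G(m) = -m/(4*(5 + m)) (G(m) = -(m + m)/(8*(m + 5)) = -2*m/(8*(5 + m)) = -m/(4*(5 + m)))
I = -⅛ (I = 3*(-1*1/(20 + 4*1)) = 3*(-1*1/(20 + 4)) = 3*(-1*1/24) = 3*(-1*1*1/24) = 3*(-1/24) = -⅛ ≈ -0.12500)
(451/4957 + 1207/I)/(-4656) = (451/4957 + 1207/(-⅛))/(-4656) = (451*(1/4957) + 1207*(-8))*(-1/4656) = (451/4957 - 9656)*(-1/4656) = -47864341/4957*(-1/4656) = 47864341/23079792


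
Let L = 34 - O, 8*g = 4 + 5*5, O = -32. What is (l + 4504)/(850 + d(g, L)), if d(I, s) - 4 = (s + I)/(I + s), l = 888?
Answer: 5392/855 ≈ 6.3064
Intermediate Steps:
g = 29/8 (g = (4 + 5*5)/8 = (4 + 25)/8 = (⅛)*29 = 29/8 ≈ 3.6250)
L = 66 (L = 34 - 1*(-32) = 34 + 32 = 66)
d(I, s) = 5 (d(I, s) = 4 + (s + I)/(I + s) = 4 + (I + s)/(I + s) = 4 + 1 = 5)
(l + 4504)/(850 + d(g, L)) = (888 + 4504)/(850 + 5) = 5392/855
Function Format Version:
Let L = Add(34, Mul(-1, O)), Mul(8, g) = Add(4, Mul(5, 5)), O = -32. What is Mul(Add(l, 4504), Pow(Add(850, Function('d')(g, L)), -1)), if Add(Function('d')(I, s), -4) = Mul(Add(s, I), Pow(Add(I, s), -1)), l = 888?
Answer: Rational(5392, 855) ≈ 6.3064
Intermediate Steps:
g = Rational(29, 8) (g = Mul(Rational(1, 8), Add(4, Mul(5, 5))) = Mul(Rational(1, 8), Add(4, 25)) = Mul(Rational(1, 8), 29) = Rational(29, 8) ≈ 3.6250)
L = 66 (L = Add(34, Mul(-1, -32)) = Add(34, 32) = 66)
Function('d')(I, s) = 5 (Function('d')(I, s) = Add(4, Mul(Add(s, I), Pow(Add(I, s), -1))) = Add(4, Mul(Add(I, s), Pow(Add(I, s), -1))) = Add(4, 1) = 5)
Mul(Add(l, 4504), Pow(Add(850, Function('d')(g, L)), -1)) = Mul(Add(888, 4504), Pow(Add(850, 5), -1)) = Mul(5392, Pow(855, -1)) = Mul(5392, Rational(1, 855)) = Rational(5392, 855)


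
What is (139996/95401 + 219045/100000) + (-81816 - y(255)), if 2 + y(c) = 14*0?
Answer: -156095768937591/1908020000 ≈ -81810.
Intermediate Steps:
y(c) = -2 (y(c) = -2 + 14*0 = -2 + 0 = -2)
(139996/95401 + 219045/100000) + (-81816 - y(255)) = (139996/95401 + 219045/100000) + (-81816 - 1*(-2)) = (139996*(1/95401) + 219045*(1/100000)) + (-81816 + 2) = (139996/95401 + 43809/20000) - 81814 = 6979342409/1908020000 - 81814 = -156095768937591/1908020000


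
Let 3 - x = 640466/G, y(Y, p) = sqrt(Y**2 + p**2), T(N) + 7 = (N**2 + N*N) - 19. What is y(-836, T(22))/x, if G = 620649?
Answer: 1241298*sqrt(396565)/1221481 ≈ 639.95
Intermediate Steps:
T(N) = -26 + 2*N**2 (T(N) = -7 + ((N**2 + N*N) - 19) = -7 + ((N**2 + N**2) - 19) = -7 + (2*N**2 - 19) = -7 + (-19 + 2*N**2) = -26 + 2*N**2)
x = 1221481/620649 (x = 3 - 640466/620649 = 1221481/620649 ≈ 1.9681)
y(-836, T(22))/x = sqrt((-836)**2 + (-26 + 2*22**2)**2)/(1221481/620649) = sqrt(698896 + (-26 + 2*484)**2)*(620649/1221481) = sqrt(698896 + (-26 + 968)**2)*(620649/1221481) = sqrt(698896 + 942**2)*(620649/1221481) = sqrt(698896 + 887364)*(620649/1221481) = sqrt(1586260)*(620649/1221481) = (2*sqrt(396565))*(620649/1221481) = 1241298*sqrt(396565)/1221481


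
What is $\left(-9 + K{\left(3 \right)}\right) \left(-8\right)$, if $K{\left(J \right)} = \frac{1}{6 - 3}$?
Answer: $\frac{208}{3} \approx 69.333$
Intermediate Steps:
$K{\left(J \right)} = \frac{1}{3}$
$\left(-9 + K{\left(3 \right)}\right) \left(-8\right) = \left(-9 + \frac{1}{3}\right) \left(-8\right) = \left(- \frac{26}{3}\right) \left(-8\right) = \frac{208}{3}$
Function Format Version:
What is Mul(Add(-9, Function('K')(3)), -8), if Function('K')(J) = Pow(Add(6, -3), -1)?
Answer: Rational(208, 3) ≈ 69.333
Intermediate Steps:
Function('K')(J) = Rational(1, 3) (Function('K')(J) = Pow(3, -1) = Rational(1, 3))
Mul(Add(-9, Function('K')(3)), -8) = Mul(Add(-9, Rational(1, 3)), -8) = Mul(Rational(-26, 3), -8) = Rational(208, 3)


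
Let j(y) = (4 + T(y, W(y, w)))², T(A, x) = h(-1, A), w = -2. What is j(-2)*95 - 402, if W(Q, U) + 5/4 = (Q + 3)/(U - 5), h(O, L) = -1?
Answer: 453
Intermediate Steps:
W(Q, U) = -5/4 + (3 + Q)/(-5 + U) (W(Q, U) = -5/4 + (Q + 3)/(U - 5) = -5/4 + (3 + Q)/(-5 + U))
T(A, x) = -1
j(y) = 9 (j(y) = (4 - 1)² = 3² = 9)
j(-2)*95 - 402 = 9*95 - 402 = 855 - 402 = 453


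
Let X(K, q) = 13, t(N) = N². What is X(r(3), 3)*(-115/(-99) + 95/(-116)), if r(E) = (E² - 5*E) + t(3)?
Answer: 51155/11484 ≈ 4.4545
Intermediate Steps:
r(E) = 9 + E² - 5*E (r(E) = (E² - 5*E) + 3² = (E² - 5*E) + 9 = 9 + E² - 5*E)
X(r(3), 3)*(-115/(-99) + 95/(-116)) = 13*(-115/(-99) + 95/(-116)) = 13*(-115*(-1/99) + 95*(-1/116)) = 13*(115/99 - 95/116) = 13*(3935/11484) = 51155/11484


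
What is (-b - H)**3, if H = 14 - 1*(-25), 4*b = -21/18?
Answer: -801765089/13824 ≈ -57998.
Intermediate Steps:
b = -7/24 (b = (-21/18)/4 = (-21*1/18)/4 = (1/4)*(-7/6) = -7/24 ≈ -0.29167)
H = 39 (H = 14 + 25 = 39)
(-b - H)**3 = (-1*(-7/24) - 1*39)**3 = (7/24 - 39)**3 = (-929/24)**3 = -801765089/13824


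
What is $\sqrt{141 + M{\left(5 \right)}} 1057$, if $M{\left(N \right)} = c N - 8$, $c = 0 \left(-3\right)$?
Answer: $1057 \sqrt{133} \approx 12190.0$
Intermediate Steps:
$c = 0$
$M{\left(N \right)} = -8$ ($M{\left(N \right)} = 0 N - 8 = 0 - 8 = -8$)
$\sqrt{141 + M{\left(5 \right)}} 1057 = \sqrt{141 - 8} \cdot 1057 = \sqrt{133} \cdot 1057 = 1057 \sqrt{133}$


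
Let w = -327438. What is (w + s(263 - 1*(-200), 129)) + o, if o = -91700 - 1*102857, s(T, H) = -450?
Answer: -522445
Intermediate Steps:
o = -194557 (o = -91700 - 102857 = -194557)
(w + s(263 - 1*(-200), 129)) + o = (-327438 - 450) - 194557 = -327888 - 194557 = -522445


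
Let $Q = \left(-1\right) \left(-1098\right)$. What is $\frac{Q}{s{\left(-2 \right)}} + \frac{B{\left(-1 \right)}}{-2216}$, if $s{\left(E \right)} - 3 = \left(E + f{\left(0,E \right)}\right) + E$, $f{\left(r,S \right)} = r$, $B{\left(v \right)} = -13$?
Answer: $- \frac{2433155}{2216} \approx -1098.0$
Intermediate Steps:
$s{\left(E \right)} = 3 + 2 E$ ($s{\left(E \right)} = 3 + \left(\left(E + 0\right) + E\right) = 3 + \left(E + E\right) = 3 + 2 E$)
$Q = 1098$
$\frac{Q}{s{\left(-2 \right)}} + \frac{B{\left(-1 \right)}}{-2216} = \frac{1098}{3 + 2 \left(-2\right)} - \frac{13}{-2216} = \frac{1098}{3 - 4} - - \frac{13}{2216} = \frac{1098}{-1} + \frac{13}{2216} = 1098 \left(-1\right) + \frac{13}{2216} = -1098 + \frac{13}{2216} = - \frac{2433155}{2216}$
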